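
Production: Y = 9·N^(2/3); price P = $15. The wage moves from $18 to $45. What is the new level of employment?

From P·MP_N = w with MP_N = 6·N^(-1/3), the labor demand is N(w) = (90/w)^(3).
At w = 18: N = 125. At w = 45: N = 8.

N* = 8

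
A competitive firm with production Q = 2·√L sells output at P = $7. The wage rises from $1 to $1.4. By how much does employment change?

From P·MP_L = w with MP_L = L^(-1/2), the labor demand is L(w) = (7/w)^(2).
At w = 1: L = 49. At w = 1.4: L = 25.
ΔL = 25 − 49 = -24.

ΔL = -24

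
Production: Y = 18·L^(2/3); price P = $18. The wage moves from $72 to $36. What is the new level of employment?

L* = 216

From P·MP_L = w with MP_L = 12·L^(-1/3), the labor demand is L(w) = (216/w)^(3).
At w = 72: L = 27. At w = 36: L = 216.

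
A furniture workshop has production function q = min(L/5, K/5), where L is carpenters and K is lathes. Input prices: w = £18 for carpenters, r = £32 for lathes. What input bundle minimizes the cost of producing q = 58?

L* = 290, K* = 290

With a fixed-proportions technology, the cost-minimizing bundle uses no slack in either input: L/5 = K/5 = q.
So L = 5·58 = 290 and K = 5·58 = 290.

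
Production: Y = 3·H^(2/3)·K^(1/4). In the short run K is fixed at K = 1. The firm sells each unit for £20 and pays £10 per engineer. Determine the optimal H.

H* = 64

With K = 1, MP_H = (2/3)·3·H^(-1/3)·1^(1/4) = 2·H^(-1/3).
Profit maximization for a price taker requires P·MP_H = w: 20·2·H^(-1/3) = 10.
So H^(-1/3) = 0.25, which gives H = 64.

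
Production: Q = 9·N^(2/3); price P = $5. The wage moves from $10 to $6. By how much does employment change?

ΔN = 98

From P·MP_N = w with MP_N = 6·N^(-1/3), the labor demand is N(w) = (30/w)^(3).
At w = 10: N = 27. At w = 6: N = 125.
ΔN = 125 − 27 = 98.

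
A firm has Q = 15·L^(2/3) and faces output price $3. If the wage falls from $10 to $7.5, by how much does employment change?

ΔL = 37

From P·MP_L = w with MP_L = 10·L^(-1/3), the labor demand is L(w) = (30/w)^(3).
At w = 10: L = 27. At w = 7.5: L = 64.
ΔL = 64 − 27 = 37.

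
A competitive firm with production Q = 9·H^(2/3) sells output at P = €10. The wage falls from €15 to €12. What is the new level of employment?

From P·MP_H = w with MP_H = 6·H^(-1/3), the labor demand is H(w) = (60/w)^(3).
At w = 15: H = 64. At w = 12: H = 125.

H* = 125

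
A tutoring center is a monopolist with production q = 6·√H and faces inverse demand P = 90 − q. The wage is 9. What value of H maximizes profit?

H* = 36

Marginal revenue from the inverse demand is MR = 90 − 2q.
The marginal product is MP_H = 3·H^(-1/2).
A monopolist hires until marginal revenue product equals the wage: MR·MP_H = w.
At H, q = 6·√H. Substituting and solving: (90 − 12·√H)·3·H^(-1/2) = 9 gives H = 36.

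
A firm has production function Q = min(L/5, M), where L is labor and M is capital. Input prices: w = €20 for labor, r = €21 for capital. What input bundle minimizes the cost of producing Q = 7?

L* = 35, M* = 7

With a fixed-proportions technology, the cost-minimizing bundle uses no slack in either input: L/5 = M = Q.
So L = 5·7 = 35 and M = 7.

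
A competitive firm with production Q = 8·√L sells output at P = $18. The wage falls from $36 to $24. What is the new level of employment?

From P·MP_L = w with MP_L = 4·L^(-1/2), the labor demand is L(w) = (72/w)^(2).
At w = 36: L = 4. At w = 24: L = 9.

L* = 9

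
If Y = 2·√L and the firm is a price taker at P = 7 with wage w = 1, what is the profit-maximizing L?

L* = 49

MP_L = (1/2)·2·L^(-1/2) = L^(-1/2).
Profit maximization for a price taker requires P·MP_L = w: 7·L^(-1/2) = 1.
So L^(-1/2) = 1/7, which gives L = 49.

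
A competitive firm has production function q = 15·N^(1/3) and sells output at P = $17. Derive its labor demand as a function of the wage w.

N(w) = (85/w)^(3/2)

MP_N = (1/3)·15·N^(-2/3) = 5·N^(-2/3).
Setting P·MP_N = w: 85·N^(-2/3) = w.
Solving for N: N^(-2/3) = w/85, so N = (85/w)^(3/2).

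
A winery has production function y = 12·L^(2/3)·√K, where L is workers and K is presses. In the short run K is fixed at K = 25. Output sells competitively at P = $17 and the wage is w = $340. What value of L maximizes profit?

With K = 25, MP_L = (2/3)·12·L^(-1/3)·25^(1/2) = 40·L^(-1/3).
Profit maximization for a price taker requires P·MP_L = w: 17·40·L^(-1/3) = 340.
So L^(-1/3) = 0.5, which gives L = 8.

L* = 8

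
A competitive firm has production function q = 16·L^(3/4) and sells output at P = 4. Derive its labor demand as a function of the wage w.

L(w) = 5308416/w^(4)

MP_L = (3/4)·16·L^(-1/4) = 12·L^(-1/4).
Setting P·MP_L = w: 48·L^(-1/4) = w.
Solving for L: L^(-1/4) = w/48, so L = (48/w)^(4).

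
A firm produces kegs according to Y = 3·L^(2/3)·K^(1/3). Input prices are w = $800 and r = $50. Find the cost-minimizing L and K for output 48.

Cost minimization requires the marginal rate of technical substitution to equal the input-price ratio: MP_L/MP_K = w/r.
Here MP_L/MP_K = (2/3)·(K/L)/(1/3) = 2·(K/L). Setting this equal to 800/50 = 16 gives K = 8L.
Substituting into Y = 48: 3·L^(2/3)·(8L)^(1/3) = 48.
Solving, L = 8 and K = 64.

L* = 8, K* = 64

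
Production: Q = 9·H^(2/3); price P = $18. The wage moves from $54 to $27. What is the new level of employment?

H* = 64

From P·MP_H = w with MP_H = 6·H^(-1/3), the labor demand is H(w) = (108/w)^(3).
At w = 54: H = 8. At w = 27: H = 64.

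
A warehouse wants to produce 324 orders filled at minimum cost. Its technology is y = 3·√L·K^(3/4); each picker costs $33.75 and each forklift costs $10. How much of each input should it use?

L* = 16, K* = 81

Cost minimization requires the marginal rate of technical substitution to equal the input-price ratio: MP_L/MP_K = w/r.
Here MP_L/MP_K = (1/2)·(K/L)/(3/4) = (2/3)·(K/L). Setting this equal to 33.75/10 = 3.375 gives K = 5.0625L.
Substituting into y = 324: 3·L^(1/2)·(5.0625L)^(3/4) = 324.
Solving, L = 16 and K = 81.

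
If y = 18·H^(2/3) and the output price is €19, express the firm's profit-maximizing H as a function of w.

H(w) = (228/w)^(3)

MP_H = (2/3)·18·H^(-1/3) = 12·H^(-1/3).
Setting P·MP_H = w: 228·H^(-1/3) = w.
Solving for H: H^(-1/3) = w/228, so H = (228/w)^(3).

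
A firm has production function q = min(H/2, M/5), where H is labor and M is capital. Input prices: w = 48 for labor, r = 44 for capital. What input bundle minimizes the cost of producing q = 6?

With a fixed-proportions technology, the cost-minimizing bundle uses no slack in either input: H/2 = M/5 = q.
So H = 2·6 = 12 and M = 5·6 = 30.

H* = 12, M* = 30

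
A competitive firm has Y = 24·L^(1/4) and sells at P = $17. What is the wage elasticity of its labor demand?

ε = -4/3

MP_L = (1/4)·24·L^(-3/4), so P·MP_L = w gives 102·L^(-3/4) = w.
Solving, L(w) = (102/w)^(4/3). This is a constant-elasticity form: L ∝ w^(−4/3), so ε = −4/3.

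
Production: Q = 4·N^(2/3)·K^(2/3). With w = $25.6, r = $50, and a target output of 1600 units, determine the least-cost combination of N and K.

Cost minimization requires the marginal rate of technical substitution to equal the input-price ratio: MP_N/MP_K = w/r.
Here MP_N/MP_K = (2/3)·(K/N)/(2/3) = (K/N). Setting this equal to 25.6/50 = 0.512 gives K = 0.512N.
Substituting into Q = 1600: 4·N^(2/3)·(0.512N)^(2/3) = 1600.
Solving, N = 125 and K = 64.

N* = 125, K* = 64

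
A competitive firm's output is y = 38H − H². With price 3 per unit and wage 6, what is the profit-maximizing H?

The marginal product of H is MP_H = 38 − 2H.
A price-taking firm hires until the value of the marginal product equals the wage: P·MP_H = w, so 3·(38 − 2H) = 6.
Then 38 − 2H = 2, giving H = 18.

H* = 18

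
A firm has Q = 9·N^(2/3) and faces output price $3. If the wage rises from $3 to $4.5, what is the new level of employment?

N* = 64

From P·MP_N = w with MP_N = 6·N^(-1/3), the labor demand is N(w) = (18/w)^(3).
At w = 3: N = 216. At w = 4.5: N = 64.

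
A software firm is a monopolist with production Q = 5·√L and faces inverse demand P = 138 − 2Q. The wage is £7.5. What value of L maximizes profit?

Marginal revenue from the inverse demand is MR = 138 − 4Q.
The marginal product is MP_L = 2.5·L^(-1/2).
A monopolist hires until marginal revenue product equals the wage: MR·MP_L = w.
At L, Q = 5·√L. Substituting and solving: (138 − 20·√L)·2.5·L^(-1/2) = 7.5 gives L = 36.

L* = 36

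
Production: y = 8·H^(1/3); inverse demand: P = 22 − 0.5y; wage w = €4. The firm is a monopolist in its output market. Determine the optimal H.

H* = 8

Marginal revenue from the inverse demand is MR = 22 − y.
The marginal product is MP_H = (8/3)·H^(-2/3).
A monopolist hires until marginal revenue product equals the wage: MR·MP_H = w.
At H, y = 8·H^(1/3). Substituting and solving: (22 − 8·H^(1/3))·(8/3)·H^(-2/3) = 4 gives H = 8.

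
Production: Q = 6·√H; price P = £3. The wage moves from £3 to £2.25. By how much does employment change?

From P·MP_H = w with MP_H = 3·H^(-1/2), the labor demand is H(w) = (9/w)^(2).
At w = 3: H = 9. At w = 2.25: H = 16.
ΔH = 16 − 9 = 7.

ΔH = 7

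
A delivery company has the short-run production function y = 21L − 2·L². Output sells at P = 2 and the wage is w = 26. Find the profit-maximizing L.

The marginal product of L is MP_L = 21 − 4L.
A price-taking firm hires until the value of the marginal product equals the wage: P·MP_L = w, so 2·(21 − 4L) = 26.
Then 21 − 4L = 13, giving L = 2.

L* = 2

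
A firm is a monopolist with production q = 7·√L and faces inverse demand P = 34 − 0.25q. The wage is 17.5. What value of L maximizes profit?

L* = 16

Marginal revenue from the inverse demand is MR = 34 − 0.5q.
The marginal product is MP_L = 3.5·L^(-1/2).
A monopolist hires until marginal revenue product equals the wage: MR·MP_L = w.
At L, q = 7·√L. Substituting and solving: (34 − 3.5·√L)·3.5·L^(-1/2) = 17.5 gives L = 16.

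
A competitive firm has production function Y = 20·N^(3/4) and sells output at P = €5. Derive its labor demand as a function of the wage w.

MP_N = (3/4)·20·N^(-1/4) = 15·N^(-1/4).
Setting P·MP_N = w: 75·N^(-1/4) = w.
Solving for N: N^(-1/4) = w/75, so N = (75/w)^(4).

N(w) = (75/w)^(4)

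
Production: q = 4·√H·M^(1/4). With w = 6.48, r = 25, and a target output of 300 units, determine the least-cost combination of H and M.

Cost minimization requires the marginal rate of technical substitution to equal the input-price ratio: MP_H/MP_M = w/r.
Here MP_H/MP_M = (1/2)·(M/H)/(1/4) = 2·(M/H). Setting this equal to 6.48/25 = 0.2592 gives M = 0.1296H.
Substituting into q = 300: 4·H^(1/2)·(0.1296H)^(1/4) = 300.
Solving, H = 625 and M = 81.

H* = 625, M* = 81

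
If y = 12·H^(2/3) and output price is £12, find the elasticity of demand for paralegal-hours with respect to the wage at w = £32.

MP_H = (2/3)·12·H^(-1/3), so P·MP_H = w gives 96·H^(-1/3) = w.
Solving, H(w) = (96/w)^(3). This is a constant-elasticity form: H ∝ w^(−3), so ε = −3.

ε = -3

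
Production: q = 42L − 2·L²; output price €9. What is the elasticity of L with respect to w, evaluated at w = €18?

ε = -0.05

From P·MP_L = w with MP_L = 42 − 4L, labor demand is L(w) = (42 − w/9)/4.
dL/dw = −1/(36) = -1/36.
At w = 18, L = 10, so ε = (dL/dw)·(w/L) = (-1/36)·(18/10) = -0.05.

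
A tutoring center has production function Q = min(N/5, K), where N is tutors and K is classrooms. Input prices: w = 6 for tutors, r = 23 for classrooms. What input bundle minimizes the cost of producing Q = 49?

N* = 245, K* = 49

With a fixed-proportions technology, the cost-minimizing bundle uses no slack in either input: N/5 = K = Q.
So N = 5·49 = 245 and K = 49.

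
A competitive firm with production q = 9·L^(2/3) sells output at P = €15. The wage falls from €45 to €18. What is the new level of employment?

L* = 125

From P·MP_L = w with MP_L = 6·L^(-1/3), the labor demand is L(w) = (90/w)^(3).
At w = 45: L = 8. At w = 18: L = 125.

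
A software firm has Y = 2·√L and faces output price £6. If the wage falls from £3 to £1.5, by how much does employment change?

ΔL = 12

From P·MP_L = w with MP_L = L^(-1/2), the labor demand is L(w) = (6/w)^(2).
At w = 3: L = 4. At w = 1.5: L = 16.
ΔL = 16 − 4 = 12.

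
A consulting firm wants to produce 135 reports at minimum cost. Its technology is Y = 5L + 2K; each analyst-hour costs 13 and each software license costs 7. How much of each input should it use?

The inputs are perfect substitutes, so the firm uses whichever has the lower cost per unit of output.
Cost per unit of output via L is w/5 = 2.6; via K it is r/2 = 3.5. L is cheaper.
Producing Y = 135 with L alone: L = 27, K = 0.

L* = 27, K* = 0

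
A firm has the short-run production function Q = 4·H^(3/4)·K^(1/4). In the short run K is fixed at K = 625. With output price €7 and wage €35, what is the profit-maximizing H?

With K = 625, MP_H = (3/4)·4·H^(-1/4)·625^(1/4) = 15·H^(-1/4).
Profit maximization for a price taker requires P·MP_H = w: 7·15·H^(-1/4) = 35.
So H^(-1/4) = 1/3, which gives H = 81.

H* = 81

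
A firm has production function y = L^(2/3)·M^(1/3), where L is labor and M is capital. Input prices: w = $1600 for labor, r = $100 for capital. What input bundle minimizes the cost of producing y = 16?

L* = 8, M* = 64

Cost minimization requires the marginal rate of technical substitution to equal the input-price ratio: MP_L/MP_M = w/r.
Here MP_L/MP_M = (2/3)·(M/L)/(1/3) = 2·(M/L). Setting this equal to 1600/100 = 16 gives M = 8L.
Substituting into y = 16: L^(2/3)·(8L)^(1/3) = 16.
Solving, L = 8 and M = 64.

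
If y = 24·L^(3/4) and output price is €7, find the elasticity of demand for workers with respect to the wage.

MP_L = (3/4)·24·L^(-1/4), so P·MP_L = w gives 126·L^(-1/4) = w.
Solving, L(w) = (126/w)^(4). This is a constant-elasticity form: L ∝ w^(−4), so ε = −4.

ε = -4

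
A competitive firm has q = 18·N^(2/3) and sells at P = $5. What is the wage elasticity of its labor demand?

ε = -3

MP_N = (2/3)·18·N^(-1/3), so P·MP_N = w gives 60·N^(-1/3) = w.
Solving, N(w) = (60/w)^(3). This is a constant-elasticity form: N ∝ w^(−3), so ε = −3.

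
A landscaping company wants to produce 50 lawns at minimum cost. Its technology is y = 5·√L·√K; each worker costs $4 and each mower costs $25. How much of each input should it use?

Cost minimization requires the marginal rate of technical substitution to equal the input-price ratio: MP_L/MP_K = w/r.
Here MP_L/MP_K = (1/2)·(K/L)/(1/2) = (K/L). Setting this equal to 4/25 = 0.16 gives K = 0.16L.
Substituting into y = 50: 5·L^(1/2)·(0.16L)^(1/2) = 50.
Solving, L = 25 and K = 4.

L* = 25, K* = 4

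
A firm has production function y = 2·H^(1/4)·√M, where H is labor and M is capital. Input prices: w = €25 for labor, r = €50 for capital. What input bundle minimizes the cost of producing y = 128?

H* = 256, M* = 256

Cost minimization requires the marginal rate of technical substitution to equal the input-price ratio: MP_H/MP_M = w/r.
Here MP_H/MP_M = (1/4)·(M/H)/(1/2) = 0.5·(M/H). Setting this equal to 25/50 = 0.5 gives M = H.
Substituting into y = 128: 2·H^(1/4)·(H)^(1/2) = 128.
Solving, H = 256 and M = 256.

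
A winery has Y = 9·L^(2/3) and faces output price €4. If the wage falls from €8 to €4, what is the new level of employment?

From P·MP_L = w with MP_L = 6·L^(-1/3), the labor demand is L(w) = (24/w)^(3).
At w = 8: L = 27. At w = 4: L = 216.

L* = 216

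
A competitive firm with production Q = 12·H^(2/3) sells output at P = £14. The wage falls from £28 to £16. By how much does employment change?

ΔH = 279

From P·MP_H = w with MP_H = 8·H^(-1/3), the labor demand is H(w) = (112/w)^(3).
At w = 28: H = 64. At w = 16: H = 343.
ΔH = 343 − 64 = 279.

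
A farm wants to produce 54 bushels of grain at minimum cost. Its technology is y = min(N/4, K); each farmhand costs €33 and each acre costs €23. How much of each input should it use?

N* = 216, K* = 54

With a fixed-proportions technology, the cost-minimizing bundle uses no slack in either input: N/4 = K = y.
So N = 4·54 = 216 and K = 54.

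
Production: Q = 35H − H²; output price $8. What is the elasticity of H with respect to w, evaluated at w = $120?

From P·MP_H = w with MP_H = 35 − 2H, labor demand is H(w) = (35 − w/8)/2.
dH/dw = −1/(16) = -0.0625.
At w = 120, H = 10, so ε = (dH/dw)·(w/H) = (-0.0625)·(120/10) = -0.75.

ε = -0.75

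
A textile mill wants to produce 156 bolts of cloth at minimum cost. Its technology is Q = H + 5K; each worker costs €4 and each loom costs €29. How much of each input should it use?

H* = 156, K* = 0

The inputs are perfect substitutes, so the firm uses whichever has the lower cost per unit of output.
Cost per unit of output via H is 4; via K it is 5.8. H is cheaper.
Producing Q = 156 with H alone: H = 156, K = 0.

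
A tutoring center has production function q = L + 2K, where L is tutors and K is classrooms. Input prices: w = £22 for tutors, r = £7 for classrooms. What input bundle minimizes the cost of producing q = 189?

L* = 0, K* = 94.5

The inputs are perfect substitutes, so the firm uses whichever has the lower cost per unit of output.
Cost per unit of output via L is 22; via K it is 3.5. K is cheaper.
Producing q = 189 with K alone: L = 0, K = 94.5.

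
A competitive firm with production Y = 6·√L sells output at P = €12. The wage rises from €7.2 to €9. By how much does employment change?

ΔL = -9

From P·MP_L = w with MP_L = 3·L^(-1/2), the labor demand is L(w) = (36/w)^(2).
At w = 7.2: L = 25. At w = 9: L = 16.
ΔL = 16 − 25 = -9.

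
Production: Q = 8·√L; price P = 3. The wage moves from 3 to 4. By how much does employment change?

ΔL = -7

From P·MP_L = w with MP_L = 4·L^(-1/2), the labor demand is L(w) = (12/w)^(2).
At w = 3: L = 16. At w = 4: L = 9.
ΔL = 9 − 16 = -7.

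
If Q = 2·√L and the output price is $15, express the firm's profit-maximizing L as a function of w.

L(w) = 225/w²

MP_L = (1/2)·2·L^(-1/2) = L^(-1/2).
Setting P·MP_L = w: 15·L^(-1/2) = w.
Solving for L: L^(-1/2) = w/15, so L = (15/w)^(2).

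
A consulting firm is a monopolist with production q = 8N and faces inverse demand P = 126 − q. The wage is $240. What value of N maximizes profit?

N* = 6

Marginal revenue from the inverse demand is MR = 126 − 2q.
The marginal product is MP_N = 8.
A monopolist hires until marginal revenue product equals the wage: MR·MP_N = w.
(126 − 16N)·8 = 240, so N = 6.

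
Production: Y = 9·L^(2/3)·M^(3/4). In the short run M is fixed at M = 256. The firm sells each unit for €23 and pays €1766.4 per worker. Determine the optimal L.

L* = 125

With M = 256, MP_L = (2/3)·9·L^(-1/3)·256^(3/4) = 384·L^(-1/3).
Profit maximization for a price taker requires P·MP_L = w: 23·384·L^(-1/3) = 1766.4.
So L^(-1/3) = 0.2, which gives L = 125.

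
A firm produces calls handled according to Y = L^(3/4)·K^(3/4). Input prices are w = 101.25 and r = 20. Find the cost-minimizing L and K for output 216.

Cost minimization requires the marginal rate of technical substitution to equal the input-price ratio: MP_L/MP_K = w/r.
Here MP_L/MP_K = (3/4)·(K/L)/(3/4) = (K/L). Setting this equal to 101.25/20 = 5.0625 gives K = 5.0625L.
Substituting into Y = 216: L^(3/4)·(5.0625L)^(3/4) = 216.
Solving, L = 16 and K = 81.

L* = 16, K* = 81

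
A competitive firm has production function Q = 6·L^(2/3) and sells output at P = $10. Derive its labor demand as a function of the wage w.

MP_L = (2/3)·6·L^(-1/3) = 4·L^(-1/3).
Setting P·MP_L = w: 40·L^(-1/3) = w.
Solving for L: L^(-1/3) = w/40, so L = (40/w)^(3).

L(w) = 64000/w³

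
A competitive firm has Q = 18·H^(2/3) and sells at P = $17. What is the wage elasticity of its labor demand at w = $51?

MP_H = (2/3)·18·H^(-1/3), so P·MP_H = w gives 204·H^(-1/3) = w.
Solving, H(w) = (204/w)^(3). This is a constant-elasticity form: H ∝ w^(−3), so ε = −3.

ε = -3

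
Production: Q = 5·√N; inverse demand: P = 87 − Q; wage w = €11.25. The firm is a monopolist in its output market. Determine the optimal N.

Marginal revenue from the inverse demand is MR = 87 − 2Q.
The marginal product is MP_N = 2.5·N^(-1/2).
A monopolist hires until marginal revenue product equals the wage: MR·MP_N = w.
At N, Q = 5·√N. Substituting and solving: (87 − 10·√N)·2.5·N^(-1/2) = 11.25 gives N = 36.

N* = 36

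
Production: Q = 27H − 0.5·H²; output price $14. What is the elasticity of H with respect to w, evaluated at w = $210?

ε = -1.25

From P·MP_H = w with MP_H = 27 − H, labor demand is H(w) = 27 − w/14.
dH/dw = −1/(14) = -1/14.
At w = 210, H = 12, so ε = (dH/dw)·(w/H) = (-1/14)·(210/12) = -1.25.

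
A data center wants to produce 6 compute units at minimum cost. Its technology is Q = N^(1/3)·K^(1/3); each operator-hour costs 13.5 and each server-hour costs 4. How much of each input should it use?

N* = 8, K* = 27

Cost minimization requires the marginal rate of technical substitution to equal the input-price ratio: MP_N/MP_K = w/r.
Here MP_N/MP_K = (1/3)·(K/N)/(1/3) = (K/N). Setting this equal to 13.5/4 = 3.375 gives K = 3.375N.
Substituting into Q = 6: N^(1/3)·(3.375N)^(1/3) = 6.
Solving, N = 8 and K = 27.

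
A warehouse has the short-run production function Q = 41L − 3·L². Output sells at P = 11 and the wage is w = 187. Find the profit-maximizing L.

L* = 4

The marginal product of L is MP_L = 41 − 6L.
A price-taking firm hires until the value of the marginal product equals the wage: P·MP_L = w, so 11·(41 − 6L) = 187.
Then 41 − 6L = 17, giving L = 4.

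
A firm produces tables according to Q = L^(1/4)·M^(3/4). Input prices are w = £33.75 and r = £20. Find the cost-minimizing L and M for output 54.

Cost minimization requires the marginal rate of technical substitution to equal the input-price ratio: MP_L/MP_M = w/r.
Here MP_L/MP_M = (1/4)·(M/L)/(3/4) = (1/3)·(M/L). Setting this equal to 33.75/20 = 1.6875 gives M = 5.0625L.
Substituting into Q = 54: L^(1/4)·(5.0625L)^(3/4) = 54.
Solving, L = 16 and M = 81.

L* = 16, M* = 81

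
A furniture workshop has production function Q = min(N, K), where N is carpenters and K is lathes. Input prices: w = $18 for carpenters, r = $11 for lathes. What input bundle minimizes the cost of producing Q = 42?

N* = 42, K* = 42

With a fixed-proportions technology, the cost-minimizing bundle uses no slack in either input: N = K = Q.
So N = 42 and K = 42.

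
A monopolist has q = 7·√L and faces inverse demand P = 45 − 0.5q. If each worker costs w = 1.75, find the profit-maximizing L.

L* = 36

Marginal revenue from the inverse demand is MR = 45 − q.
The marginal product is MP_L = 3.5·L^(-1/2).
A monopolist hires until marginal revenue product equals the wage: MR·MP_L = w.
At L, q = 7·√L. Substituting and solving: (45 − 7·√L)·3.5·L^(-1/2) = 1.75 gives L = 36.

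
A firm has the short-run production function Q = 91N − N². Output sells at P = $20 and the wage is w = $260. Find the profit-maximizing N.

N* = 39

The marginal product of N is MP_N = 91 − 2N.
A price-taking firm hires until the value of the marginal product equals the wage: P·MP_N = w, so 20·(91 − 2N) = 260.
Then 91 − 2N = 13, giving N = 39.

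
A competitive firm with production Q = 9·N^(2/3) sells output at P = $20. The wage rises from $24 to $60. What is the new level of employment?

From P·MP_N = w with MP_N = 6·N^(-1/3), the labor demand is N(w) = (120/w)^(3).
At w = 24: N = 125. At w = 60: N = 8.

N* = 8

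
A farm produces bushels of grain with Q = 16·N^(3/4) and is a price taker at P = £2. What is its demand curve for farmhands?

MP_N = (3/4)·16·N^(-1/4) = 12·N^(-1/4).
Setting P·MP_N = w: 24·N^(-1/4) = w.
Solving for N: N^(-1/4) = w/24, so N = (24/w)^(4).

N(w) = 331776/w^(4)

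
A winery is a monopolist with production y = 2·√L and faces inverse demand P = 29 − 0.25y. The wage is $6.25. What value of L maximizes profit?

L* = 16

Marginal revenue from the inverse demand is MR = 29 − 0.5y.
The marginal product is MP_L = L^(-1/2).
A monopolist hires until marginal revenue product equals the wage: MR·MP_L = w.
At L, y = 2·√L. Substituting and solving: (29 − √L)·L^(-1/2) = 6.25 gives L = 16.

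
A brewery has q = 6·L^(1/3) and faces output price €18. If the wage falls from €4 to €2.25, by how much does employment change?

From P·MP_L = w with MP_L = 2·L^(-2/3), the labor demand is L(w) = (36/w)^(3/2).
At w = 4: L = 27. At w = 2.25: L = 64.
ΔL = 64 − 27 = 37.

ΔL = 37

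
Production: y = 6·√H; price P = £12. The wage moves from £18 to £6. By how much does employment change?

From P·MP_H = w with MP_H = 3·H^(-1/2), the labor demand is H(w) = (36/w)^(2).
At w = 18: H = 4. At w = 6: H = 36.
ΔH = 36 − 4 = 32.

ΔH = 32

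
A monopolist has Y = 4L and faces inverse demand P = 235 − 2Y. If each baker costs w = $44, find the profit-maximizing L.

L* = 14

Marginal revenue from the inverse demand is MR = 235 − 4Y.
The marginal product is MP_L = 4.
A monopolist hires until marginal revenue product equals the wage: MR·MP_L = w.
(235 − 16L)·4 = 44, so L = 14.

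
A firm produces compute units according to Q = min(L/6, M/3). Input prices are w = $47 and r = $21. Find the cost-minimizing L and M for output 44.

With a fixed-proportions technology, the cost-minimizing bundle uses no slack in either input: L/6 = M/3 = Q.
So L = 6·44 = 264 and M = 3·44 = 132.

L* = 264, M* = 132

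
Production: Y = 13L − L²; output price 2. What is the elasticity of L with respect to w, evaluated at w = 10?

From P·MP_L = w with MP_L = 13 − 2L, labor demand is L(w) = (13 − w/2)/2.
dL/dw = −1/(4) = -0.25.
At w = 10, L = 4, so ε = (dL/dw)·(w/L) = (-0.25)·(10/4) = -0.625.

ε = -0.625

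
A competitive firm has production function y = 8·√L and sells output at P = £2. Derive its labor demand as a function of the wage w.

L(w) = 64/w²

MP_L = (1/2)·8·L^(-1/2) = 4·L^(-1/2).
Setting P·MP_L = w: 8·L^(-1/2) = w.
Solving for L: L^(-1/2) = w/8, so L = (8/w)^(2).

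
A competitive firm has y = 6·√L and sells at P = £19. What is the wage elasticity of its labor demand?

MP_L = (1/2)·6·L^(-1/2), so P·MP_L = w gives 57·L^(-1/2) = w.
Solving, L(w) = (57/w)^(2). This is a constant-elasticity form: L ∝ w^(−2), so ε = −2.

ε = -2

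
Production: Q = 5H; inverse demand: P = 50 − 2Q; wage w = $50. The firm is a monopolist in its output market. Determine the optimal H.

H* = 2

Marginal revenue from the inverse demand is MR = 50 − 4Q.
The marginal product is MP_H = 5.
A monopolist hires until marginal revenue product equals the wage: MR·MP_H = w.
(50 − 20H)·5 = 50, so H = 2.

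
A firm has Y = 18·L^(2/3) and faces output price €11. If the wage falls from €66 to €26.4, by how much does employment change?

From P·MP_L = w with MP_L = 12·L^(-1/3), the labor demand is L(w) = (132/w)^(3).
At w = 66: L = 8. At w = 26.4: L = 125.
ΔL = 125 − 8 = 117.

ΔL = 117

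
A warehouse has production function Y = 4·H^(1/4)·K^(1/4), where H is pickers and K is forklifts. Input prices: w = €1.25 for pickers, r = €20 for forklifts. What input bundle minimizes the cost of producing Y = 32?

Cost minimization requires the marginal rate of technical substitution to equal the input-price ratio: MP_H/MP_K = w/r.
Here MP_H/MP_K = (1/4)·(K/H)/(1/4) = (K/H). Setting this equal to 1.25/20 = 0.0625 gives K = 0.0625H.
Substituting into Y = 32: 4·H^(1/4)·(0.0625H)^(1/4) = 32.
Solving, H = 256 and K = 16.

H* = 256, K* = 16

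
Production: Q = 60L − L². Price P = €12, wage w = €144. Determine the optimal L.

L* = 24

The marginal product of L is MP_L = 60 − 2L.
A price-taking firm hires until the value of the marginal product equals the wage: P·MP_L = w, so 12·(60 − 2L) = 144.
Then 60 − 2L = 12, giving L = 24.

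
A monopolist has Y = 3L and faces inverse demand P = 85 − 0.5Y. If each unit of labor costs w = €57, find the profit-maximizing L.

L* = 22

Marginal revenue from the inverse demand is MR = 85 − Y.
The marginal product is MP_L = 3.
A monopolist hires until marginal revenue product equals the wage: MR·MP_L = w.
(85 − 3L)·3 = 57, so L = 22.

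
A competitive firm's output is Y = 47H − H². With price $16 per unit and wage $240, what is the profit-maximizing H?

The marginal product of H is MP_H = 47 − 2H.
A price-taking firm hires until the value of the marginal product equals the wage: P·MP_H = w, so 16·(47 − 2H) = 240.
Then 47 − 2H = 15, giving H = 16.

H* = 16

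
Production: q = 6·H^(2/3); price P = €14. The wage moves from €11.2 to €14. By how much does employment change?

ΔH = -61

From P·MP_H = w with MP_H = 4·H^(-1/3), the labor demand is H(w) = (56/w)^(3).
At w = 11.2: H = 125. At w = 14: H = 64.
ΔH = 64 − 125 = -61.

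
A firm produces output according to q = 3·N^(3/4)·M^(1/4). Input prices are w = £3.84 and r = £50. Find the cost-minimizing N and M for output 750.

Cost minimization requires the marginal rate of technical substitution to equal the input-price ratio: MP_N/MP_M = w/r.
Here MP_N/MP_M = (3/4)·(M/N)/(1/4) = 3·(M/N). Setting this equal to 3.84/50 = 0.0768 gives M = 0.0256N.
Substituting into q = 750: 3·N^(3/4)·(0.0256N)^(1/4) = 750.
Solving, N = 625 and M = 16.

N* = 625, M* = 16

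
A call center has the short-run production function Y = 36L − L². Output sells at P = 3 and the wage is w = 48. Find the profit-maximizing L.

The marginal product of L is MP_L = 36 − 2L.
A price-taking firm hires until the value of the marginal product equals the wage: P·MP_L = w, so 3·(36 − 2L) = 48.
Then 36 − 2L = 16, giving L = 10.

L* = 10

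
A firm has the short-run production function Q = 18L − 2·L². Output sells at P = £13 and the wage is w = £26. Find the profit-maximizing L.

The marginal product of L is MP_L = 18 − 4L.
A price-taking firm hires until the value of the marginal product equals the wage: P·MP_L = w, so 13·(18 − 4L) = 26.
Then 18 − 4L = 2, giving L = 4.

L* = 4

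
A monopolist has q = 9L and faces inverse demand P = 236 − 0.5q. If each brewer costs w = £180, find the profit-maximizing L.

Marginal revenue from the inverse demand is MR = 236 − q.
The marginal product is MP_L = 9.
A monopolist hires until marginal revenue product equals the wage: MR·MP_L = w.
(236 − 9L)·9 = 180, so L = 24.

L* = 24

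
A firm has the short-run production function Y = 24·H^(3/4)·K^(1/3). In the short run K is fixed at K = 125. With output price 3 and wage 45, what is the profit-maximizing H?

H* = 1296

With K = 125, MP_H = (3/4)·24·H^(-1/4)·125^(1/3) = 90·H^(-1/4).
Profit maximization for a price taker requires P·MP_H = w: 3·90·H^(-1/4) = 45.
So H^(-1/4) = 1/6, which gives H = 1296.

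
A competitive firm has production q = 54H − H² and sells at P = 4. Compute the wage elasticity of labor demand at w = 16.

From P·MP_H = w with MP_H = 54 − 2H, labor demand is H(w) = (54 − w/4)/2.
dH/dw = −1/(8) = -0.125.
At w = 16, H = 25, so ε = (dH/dw)·(w/H) = (-0.125)·(16/25) = -0.08.

ε = -0.08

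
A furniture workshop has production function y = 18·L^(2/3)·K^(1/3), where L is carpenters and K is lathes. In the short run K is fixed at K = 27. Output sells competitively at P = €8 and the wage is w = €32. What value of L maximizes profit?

L* = 729

With K = 27, MP_L = (2/3)·18·L^(-1/3)·27^(1/3) = 36·L^(-1/3).
Profit maximization for a price taker requires P·MP_L = w: 8·36·L^(-1/3) = 32.
So L^(-1/3) = 1/9, which gives L = 729.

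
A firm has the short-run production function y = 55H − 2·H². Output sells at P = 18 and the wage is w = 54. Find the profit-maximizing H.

The marginal product of H is MP_H = 55 − 4H.
A price-taking firm hires until the value of the marginal product equals the wage: P·MP_H = w, so 18·(55 − 4H) = 54.
Then 55 − 4H = 3, giving H = 13.

H* = 13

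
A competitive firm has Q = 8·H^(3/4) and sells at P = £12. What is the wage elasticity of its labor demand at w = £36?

ε = -4

MP_H = (3/4)·8·H^(-1/4), so P·MP_H = w gives 72·H^(-1/4) = w.
Solving, H(w) = (72/w)^(4). This is a constant-elasticity form: H ∝ w^(−4), so ε = −4.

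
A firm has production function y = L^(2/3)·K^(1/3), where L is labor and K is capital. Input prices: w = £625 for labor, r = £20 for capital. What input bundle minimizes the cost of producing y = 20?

L* = 8, K* = 125

Cost minimization requires the marginal rate of technical substitution to equal the input-price ratio: MP_L/MP_K = w/r.
Here MP_L/MP_K = (2/3)·(K/L)/(1/3) = 2·(K/L). Setting this equal to 625/20 = 31.25 gives K = 15.625L.
Substituting into y = 20: L^(2/3)·(15.625L)^(1/3) = 20.
Solving, L = 8 and K = 125.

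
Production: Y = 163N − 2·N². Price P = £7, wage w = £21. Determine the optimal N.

The marginal product of N is MP_N = 163 − 4N.
A price-taking firm hires until the value of the marginal product equals the wage: P·MP_N = w, so 7·(163 − 4N) = 21.
Then 163 − 4N = 3, giving N = 40.

N* = 40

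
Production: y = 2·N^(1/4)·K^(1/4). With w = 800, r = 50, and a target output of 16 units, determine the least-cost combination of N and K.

Cost minimization requires the marginal rate of technical substitution to equal the input-price ratio: MP_N/MP_K = w/r.
Here MP_N/MP_K = (1/4)·(K/N)/(1/4) = (K/N). Setting this equal to 800/50 = 16 gives K = 16N.
Substituting into y = 16: 2·N^(1/4)·(16N)^(1/4) = 16.
Solving, N = 16 and K = 256.

N* = 16, K* = 256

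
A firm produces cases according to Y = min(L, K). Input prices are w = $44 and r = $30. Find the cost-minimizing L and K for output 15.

With a fixed-proportions technology, the cost-minimizing bundle uses no slack in either input: L = K = Y.
So L = 15 and K = 15.

L* = 15, K* = 15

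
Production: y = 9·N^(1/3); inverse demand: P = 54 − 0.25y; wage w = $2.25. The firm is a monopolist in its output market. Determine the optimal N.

N* = 216

Marginal revenue from the inverse demand is MR = 54 − 0.5y.
The marginal product is MP_N = 3·N^(-2/3).
A monopolist hires until marginal revenue product equals the wage: MR·MP_N = w.
At N, y = 9·N^(1/3). Substituting and solving: (54 − 4.5·N^(1/3))·3·N^(-2/3) = 2.25 gives N = 216.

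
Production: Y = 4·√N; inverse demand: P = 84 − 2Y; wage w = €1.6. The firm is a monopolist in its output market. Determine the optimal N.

Marginal revenue from the inverse demand is MR = 84 − 4Y.
The marginal product is MP_N = 2·N^(-1/2).
A monopolist hires until marginal revenue product equals the wage: MR·MP_N = w.
At N, Y = 4·√N. Substituting and solving: (84 − 16·√N)·2·N^(-1/2) = 1.6 gives N = 25.

N* = 25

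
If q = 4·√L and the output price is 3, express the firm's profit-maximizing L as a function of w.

MP_L = (1/2)·4·L^(-1/2) = 2·L^(-1/2).
Setting P·MP_L = w: 6·L^(-1/2) = w.
Solving for L: L^(-1/2) = w/6, so L = (6/w)^(2).

L(w) = 36/w²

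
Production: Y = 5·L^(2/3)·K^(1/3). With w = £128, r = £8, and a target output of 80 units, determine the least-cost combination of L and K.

L* = 8, K* = 64

Cost minimization requires the marginal rate of technical substitution to equal the input-price ratio: MP_L/MP_K = w/r.
Here MP_L/MP_K = (2/3)·(K/L)/(1/3) = 2·(K/L). Setting this equal to 128/8 = 16 gives K = 8L.
Substituting into Y = 80: 5·L^(2/3)·(8L)^(1/3) = 80.
Solving, L = 8 and K = 64.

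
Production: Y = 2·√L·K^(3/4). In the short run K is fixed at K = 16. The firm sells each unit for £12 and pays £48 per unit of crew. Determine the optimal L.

With K = 16, MP_L = (1/2)·2·L^(-1/2)·16^(3/4) = 8·L^(-1/2).
Profit maximization for a price taker requires P·MP_L = w: 12·8·L^(-1/2) = 48.
So L^(-1/2) = 0.5, which gives L = 4.

L* = 4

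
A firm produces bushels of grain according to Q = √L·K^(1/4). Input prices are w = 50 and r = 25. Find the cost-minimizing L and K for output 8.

L* = 16, K* = 16

Cost minimization requires the marginal rate of technical substitution to equal the input-price ratio: MP_L/MP_K = w/r.
Here MP_L/MP_K = (1/2)·(K/L)/(1/4) = 2·(K/L). Setting this equal to 50/25 = 2 gives K = L.
Substituting into Q = 8: L^(1/2)·(L)^(1/4) = 8.
Solving, L = 16 and K = 16.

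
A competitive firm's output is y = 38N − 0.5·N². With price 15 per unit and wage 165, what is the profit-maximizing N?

N* = 27

The marginal product of N is MP_N = 38 − N.
A price-taking firm hires until the value of the marginal product equals the wage: P·MP_N = w, so 15·(38 − N) = 165.
Then 38 − N = 11, giving N = 27.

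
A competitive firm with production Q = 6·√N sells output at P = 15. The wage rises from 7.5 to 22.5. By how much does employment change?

ΔN = -32

From P·MP_N = w with MP_N = 3·N^(-1/2), the labor demand is N(w) = (45/w)^(2).
At w = 7.5: N = 36. At w = 22.5: N = 4.
ΔN = 4 − 36 = -32.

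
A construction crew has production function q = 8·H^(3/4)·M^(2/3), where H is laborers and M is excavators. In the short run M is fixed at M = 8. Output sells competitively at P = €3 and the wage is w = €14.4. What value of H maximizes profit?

With M = 8, MP_H = (3/4)·8·H^(-1/4)·8^(2/3) = 24·H^(-1/4).
Profit maximization for a price taker requires P·MP_H = w: 3·24·H^(-1/4) = 14.4.
So H^(-1/4) = 0.2, which gives H = 625.

H* = 625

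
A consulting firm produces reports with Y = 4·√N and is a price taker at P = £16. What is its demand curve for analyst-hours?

MP_N = (1/2)·4·N^(-1/2) = 2·N^(-1/2).
Setting P·MP_N = w: 32·N^(-1/2) = w.
Solving for N: N^(-1/2) = w/32, so N = (32/w)^(2).

N(w) = 1024/w²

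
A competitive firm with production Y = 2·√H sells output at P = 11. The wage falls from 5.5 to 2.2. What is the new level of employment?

From P·MP_H = w with MP_H = H^(-1/2), the labor demand is H(w) = (11/w)^(2).
At w = 5.5: H = 4. At w = 2.2: H = 25.

H* = 25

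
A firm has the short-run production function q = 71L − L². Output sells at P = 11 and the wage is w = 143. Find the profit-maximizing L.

L* = 29

The marginal product of L is MP_L = 71 − 2L.
A price-taking firm hires until the value of the marginal product equals the wage: P·MP_L = w, so 11·(71 − 2L) = 143.
Then 71 − 2L = 13, giving L = 29.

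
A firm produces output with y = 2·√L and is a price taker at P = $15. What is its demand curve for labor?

L(w) = 225/w²

MP_L = (1/2)·2·L^(-1/2) = L^(-1/2).
Setting P·MP_L = w: 15·L^(-1/2) = w.
Solving for L: L^(-1/2) = w/15, so L = (15/w)^(2).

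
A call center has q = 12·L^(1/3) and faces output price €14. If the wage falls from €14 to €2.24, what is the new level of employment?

L* = 125

From P·MP_L = w with MP_L = 4·L^(-2/3), the labor demand is L(w) = (56/w)^(3/2).
At w = 14: L = 8. At w = 2.24: L = 125.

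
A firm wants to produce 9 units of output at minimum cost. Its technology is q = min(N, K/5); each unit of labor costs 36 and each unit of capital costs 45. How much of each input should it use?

N* = 9, K* = 45

With a fixed-proportions technology, the cost-minimizing bundle uses no slack in either input: N = K/5 = q.
So N = 9 and K = 5·9 = 45.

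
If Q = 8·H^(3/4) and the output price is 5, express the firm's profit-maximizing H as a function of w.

MP_H = (3/4)·8·H^(-1/4) = 6·H^(-1/4).
Setting P·MP_H = w: 30·H^(-1/4) = w.
Solving for H: H^(-1/4) = w/30, so H = (30/w)^(4).

H(w) = 810000/w^(4)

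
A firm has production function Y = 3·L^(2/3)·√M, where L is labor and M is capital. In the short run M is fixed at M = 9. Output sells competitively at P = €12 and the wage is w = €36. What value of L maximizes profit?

With M = 9, MP_L = (2/3)·3·L^(-1/3)·9^(1/2) = 6·L^(-1/3).
Profit maximization for a price taker requires P·MP_L = w: 12·6·L^(-1/3) = 36.
So L^(-1/3) = 0.5, which gives L = 8.

L* = 8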